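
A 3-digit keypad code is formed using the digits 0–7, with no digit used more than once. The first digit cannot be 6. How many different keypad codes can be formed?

294

The first digit has 8−1 = 7 choices (anything except 6).
The remaining 2 digits are filled from the other 7 symbols without repetition: 7 × 6 = 42.
Total: 7 × 42 = 294.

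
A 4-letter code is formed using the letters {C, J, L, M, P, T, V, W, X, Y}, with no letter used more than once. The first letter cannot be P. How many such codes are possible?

4536

The first letter has 10−1 = 9 choices (anything except P).
The remaining 3 letters are filled from the other 9 symbols without repetition: 9 × 8 × 7 = 504.
Total: 9 × 504 = 4536.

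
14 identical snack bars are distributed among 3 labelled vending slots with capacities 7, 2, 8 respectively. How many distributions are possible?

9

Without the upper bounds there are C(16,2) = 120 ways to split 14 among 3 vending slots.
Subtract solutions that violate a single cap (substitute x_i' = x_i − (cap_i+1)): x_1 ≥ 8 gives C(8,2) = 28; x_2 ≥ 3 gives C(13,2) = 78; x_3 ≥ 9 gives C(7,2) = 21. Together 127.
Add back pairs where two caps are both exceeded: 10 + 0 + 6 = 16.
By inclusion–exclusion the count is 120 − 127 + 16 = 9.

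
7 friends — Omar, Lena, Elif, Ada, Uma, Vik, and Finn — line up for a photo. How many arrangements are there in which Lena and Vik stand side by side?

Glue Lena and Vik into one block (2 internal orders), leaving 6 units to arrange in a row.
So the count is 2·(6)! = 1440.

1440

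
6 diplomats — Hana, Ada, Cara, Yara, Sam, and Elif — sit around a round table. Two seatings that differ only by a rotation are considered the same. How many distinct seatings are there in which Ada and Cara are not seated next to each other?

All circular seatings of 6 people number (5)! = 120.
Those with Ada next to Cara: fuse the pair into one unit and seat 5 units around a circle — 2·(4)! = 48.
Subtracting, 120 − 48 = 72.

72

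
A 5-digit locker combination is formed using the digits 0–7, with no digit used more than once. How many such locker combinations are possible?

6720

This is a permutation of 5 out of 8: P(8,5) = 8!/3!.
8 × 7 × 6 × 5 × 4 = 6720.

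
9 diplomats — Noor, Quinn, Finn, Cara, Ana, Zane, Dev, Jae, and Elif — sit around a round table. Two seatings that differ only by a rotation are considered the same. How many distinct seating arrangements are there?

40320

Around a circle, 9 distinct people have 9!/9 = (8)! = 40320 rotationally distinct seatings.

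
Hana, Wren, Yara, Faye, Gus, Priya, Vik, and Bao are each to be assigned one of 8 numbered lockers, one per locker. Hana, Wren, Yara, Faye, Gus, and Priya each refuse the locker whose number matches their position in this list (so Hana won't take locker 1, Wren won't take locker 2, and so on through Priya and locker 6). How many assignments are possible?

18806

Let Aᵢ (for 1 ≤ i ≤ 6) be the placements that put person i in their forbidden locker. Any j of these fix j positions, leaving (8−j)! ways to fill the rest, and there are C(6,j) ways to pick which j.
By inclusion–exclusion, the number of valid placements is Σ_{j=0}^{6} (−1)^j C(6,j)·(8−j)!.
Computing: 40320 − 30240 + 10800 − 2400 + 360 − 36 + 2 = 18806.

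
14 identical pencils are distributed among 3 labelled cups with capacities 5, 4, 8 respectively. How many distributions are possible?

Ignoring the caps, the number of non-negative solutions to x_1+…+x_3 = 14 is C(16,2) = 120.
Subtract solutions that violate a single cap (substitute x_i' = x_i − (cap_i+1)): x_1 ≥ 6 gives C(10,2) = 45; x_2 ≥ 5 gives C(11,2) = 55; x_3 ≥ 9 gives C(7,2) = 21. Together 121.
Add back pairs where two caps are both exceeded: 10 + 0 + 1 = 11.
By inclusion–exclusion the count is 120 − 121 + 11 = 10.

10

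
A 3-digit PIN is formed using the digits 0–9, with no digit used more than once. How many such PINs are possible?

Choose and order 3 of the 10 symbols: the first digit has 10 options, the next 9, then 8.
That product is 10 × 9 × 8 = 720.

720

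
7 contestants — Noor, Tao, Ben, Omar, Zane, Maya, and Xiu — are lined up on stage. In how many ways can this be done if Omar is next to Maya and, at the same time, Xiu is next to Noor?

Treat {Omar,Maya} as one block (2 orders) and {Xiu,Noor} as another (2 orders).
That leaves 5 units to arrange: 2 × 2 × 5! = 4 × 120 = 480.

480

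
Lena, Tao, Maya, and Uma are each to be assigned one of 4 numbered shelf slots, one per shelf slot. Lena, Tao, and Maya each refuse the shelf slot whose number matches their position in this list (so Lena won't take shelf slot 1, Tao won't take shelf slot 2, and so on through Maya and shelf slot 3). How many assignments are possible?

Let Aᵢ (for i ∈ {1, 2, 3}) be the placements that put person i in their forbidden shelf slot. Any j of these fix j positions, leaving (4−j)! ways to fill the rest, and there are C(3,j) ways to pick which j.
By inclusion–exclusion, the number of valid placements is Σ_{j=0}^{3} (−1)^j C(3,j)·(4−j)!.
Computing: 24 − 18 + 6 − 1 = 11.

11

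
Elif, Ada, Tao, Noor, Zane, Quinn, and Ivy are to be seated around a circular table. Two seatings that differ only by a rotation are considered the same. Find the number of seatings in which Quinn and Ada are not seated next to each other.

Without the restriction there are (6)! = 720 seatings.
Those with Quinn next to Ada: fuse the pair into one unit and seat 6 units around a circle — 2·(5)! = 240.
Subtracting, 720 − 240 = 480.

480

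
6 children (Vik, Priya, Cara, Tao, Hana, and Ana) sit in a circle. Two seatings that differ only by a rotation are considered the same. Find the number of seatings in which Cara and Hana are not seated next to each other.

72

Without the restriction there are (5)! = 120 seatings.
Seatings with Cara beside Hana: treat them as a block with 2 internal orders, giving 2 × (4)! = 48.
Subtracting, 120 − 48 = 72.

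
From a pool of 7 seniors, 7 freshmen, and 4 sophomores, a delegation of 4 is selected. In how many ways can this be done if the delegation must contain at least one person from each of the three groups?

With no constraint there are C(18,4) = 3060 possible selections.
Subtract selections that omit an entire group: no seniors → C(11,4) = 330; no freshmen → C(11,4) = 330; no sophomores → C(14,4) = 1001.
Add back selections omitting two groups (i.e. drawn from a single group): C(7,4) + C(7,4) + C(4,4) = 71.
By inclusion–exclusion: 3060 − 1661 + 71 = 1470.

1470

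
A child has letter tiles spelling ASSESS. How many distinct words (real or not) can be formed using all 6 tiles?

The 6 letters of ASSESS have repeats: S appearing 4 times.
Dividing 6! = 720 by 4! = 24 for the repeated letters gives 30.

30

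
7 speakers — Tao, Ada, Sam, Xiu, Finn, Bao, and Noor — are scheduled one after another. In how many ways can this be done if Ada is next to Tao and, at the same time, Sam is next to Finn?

480

Treat {Ada,Tao} as one block (2 orders) and {Sam,Finn} as another (2 orders).
That leaves 5 units to arrange: 2 × 2 × 5! = 4 × 120 = 480.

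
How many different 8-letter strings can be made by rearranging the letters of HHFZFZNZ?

HHFZFZNZ has 8 letters with F appearing twice, H appearing twice, and Z appearing 3 times.
So there are 8! / (3!·2!·2!) = 1680 distinguishable arrangements.

1680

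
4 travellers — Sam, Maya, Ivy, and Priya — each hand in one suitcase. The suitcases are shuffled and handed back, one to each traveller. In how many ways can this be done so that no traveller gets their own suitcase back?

9

Count assignments avoiding every fixed point. For any j of the 4 travellers fixed to their own suitcase, the other 4−j can be arranged in (4−j)! ways.
By inclusion–exclusion this is Σ_{j=0}^{4} (−1)^j C(4,j)·(4−j)!.
Computing: 24 − 24 + 12 − 4 + 1 = 9.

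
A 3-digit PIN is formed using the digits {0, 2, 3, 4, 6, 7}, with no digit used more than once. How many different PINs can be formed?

120

This is a permutation of 3 out of 6: P(6,3) = 6!/3!.
6 × 5 × 4 = 120.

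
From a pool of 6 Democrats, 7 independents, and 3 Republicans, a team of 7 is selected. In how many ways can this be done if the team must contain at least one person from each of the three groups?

Unrestricted: C(16,7) = 11440 ways to pick any 7 of the 16.
Selections missing a whole group: no Democrats → C(10,7) = 120; no independents → C(9,7) = 36; no Republicans → C(13,7) = 1716.
Add back selections omitting two groups (i.e. drawn from a single group): C(6,7) + C(7,7) + C(3,7) = 1.
By inclusion–exclusion: 11440 − 1872 + 1 = 9569.

9569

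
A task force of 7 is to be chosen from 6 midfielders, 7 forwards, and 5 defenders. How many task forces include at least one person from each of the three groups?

28987

Unrestricted: C(18,7) = 31824 ways to pick any 7 of the 18.
Subtract selections that omit an entire group: no midfielders → C(12,7) = 792; no forwards → C(11,7) = 330; no defenders → C(13,7) = 1716.
Add back selections omitting two groups (i.e. drawn from a single group): C(6,7) + C(7,7) + C(5,7) = 1.
By inclusion–exclusion: 31824 − 2838 + 1 = 28987.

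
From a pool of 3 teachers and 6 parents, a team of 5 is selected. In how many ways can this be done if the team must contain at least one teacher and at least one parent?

120

With no constraint there are C(9,5) = 126 possible selections.
Selections missing a whole group: no teachers → C(6,5) = 6; no parents → C(3,5) = 0.
Both groups omitted at once is impossible, so 126 − 6 = 120.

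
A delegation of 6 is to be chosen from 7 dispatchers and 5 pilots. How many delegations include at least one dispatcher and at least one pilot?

917

With no constraint there are C(12,6) = 924 possible selections.
Subtract selections that omit an entire group: no dispatchers → C(5,6) = 0; no pilots → C(7,6) = 7.
Both groups omitted at once is impossible, so 924 − 7 = 917.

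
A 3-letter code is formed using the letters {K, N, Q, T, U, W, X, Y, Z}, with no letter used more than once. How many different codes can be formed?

504

This is a permutation of 3 out of 9: P(9,3) = 9!/6!.
9 × 8 × 7 = 504.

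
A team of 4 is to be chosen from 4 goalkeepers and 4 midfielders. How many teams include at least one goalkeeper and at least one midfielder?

With no constraint there are C(8,4) = 70 possible selections.
Subtract selections that omit an entire group: no goalkeepers → C(4,4) = 1; no midfielders → C(4,4) = 1.
Both groups omitted at once is impossible, so 70 − 2 = 68.

68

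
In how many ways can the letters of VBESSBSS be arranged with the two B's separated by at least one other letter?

Total arrangements of VBESSBSS: 8!/(4!·2!) = 840.
If the two B's are adjacent, glue them into one block, leaving 7 items to arrange: (7)!/(4!) = 210 ways.
Hence 840 − 210 = 630.

630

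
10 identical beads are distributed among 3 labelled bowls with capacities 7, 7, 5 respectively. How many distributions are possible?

Without the upper bounds there are C(12,2) = 66 ways to split 10 among 3 bowls.
Subtract solutions that violate a single cap (substitute x_i' = x_i − (cap_i+1)): x_1 ≥ 8 gives C(4,2) = 6; x_2 ≥ 8 gives C(4,2) = 6; x_3 ≥ 6 gives C(6,2) = 15. Together 27.
No two caps can be exceeded simultaneously, so the pair terms are all 0.
By inclusion–exclusion the count is 66 − 27 + 0 = 39.

39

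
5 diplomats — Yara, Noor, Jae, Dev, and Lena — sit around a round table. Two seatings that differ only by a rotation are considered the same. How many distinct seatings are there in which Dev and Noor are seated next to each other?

Glue Dev and Noor into a block (2 internal orders). Seating 4 units around a circle gives (3)! arrangements.
So 2 × (3)! = 2 × 6 = 12.

12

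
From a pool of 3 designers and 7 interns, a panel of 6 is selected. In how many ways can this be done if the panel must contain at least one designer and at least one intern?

Unrestricted: C(10,6) = 210 ways to pick any 6 of the 10.
Selections missing a whole group: no designers → C(7,6) = 7; no interns → C(3,6) = 0.
Both groups omitted at once is impossible, so 210 − 7 = 203.

203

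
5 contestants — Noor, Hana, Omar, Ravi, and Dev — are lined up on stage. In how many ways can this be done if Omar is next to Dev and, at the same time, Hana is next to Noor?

Treat {Omar,Dev} as one block (2 orders) and {Hana,Noor} as another (2 orders).
That leaves 3 units to arrange: 2 × 2 × 3! = 4 × 6 = 24.

24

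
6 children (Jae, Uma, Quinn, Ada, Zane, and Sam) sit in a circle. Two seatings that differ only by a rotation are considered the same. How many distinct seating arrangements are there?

Fix one person's seat to break rotational symmetry; the remaining 5 people can be arranged in (5)! = 120 ways.

120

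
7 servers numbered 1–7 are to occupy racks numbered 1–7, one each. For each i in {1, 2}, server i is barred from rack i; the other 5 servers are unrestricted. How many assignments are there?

3720

Let Aᵢ (for i ∈ {1, 2}) be the placements that put server i in its forbidden rack. Any j of these fix j positions, leaving (7−j)! ways to fill the rest, and there are C(2,j) ways to pick which j.
By inclusion–exclusion, the number of valid placements is Σ_{j=0}^{2} (−1)^j C(2,j)·(7−j)!.
Computing: 5040 − 1440 + 120 = 3720.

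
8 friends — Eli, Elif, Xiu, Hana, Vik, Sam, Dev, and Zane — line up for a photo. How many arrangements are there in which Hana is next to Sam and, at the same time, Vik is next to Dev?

2880

Treat {Hana,Sam} as one block (2 orders) and {Vik,Dev} as another (2 orders).
That leaves 6 units to arrange: 2 × 2 × 6! = 4 × 720 = 2880.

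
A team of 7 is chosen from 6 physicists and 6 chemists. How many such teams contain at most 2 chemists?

96

Split by how many chemists are chosen (0 through 2).
Sum: C(6,0)·C(6,7) + C(6,1)·C(6,6) + C(6,2)·C(6,5) = 0 + 6 + 90 = 96.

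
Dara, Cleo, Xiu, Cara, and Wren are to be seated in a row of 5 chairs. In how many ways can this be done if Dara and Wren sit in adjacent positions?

48

Treat {Dara, Wren} as a single unit. There are 4 units to order, and the pair itself can be ordered 2 ways.
That gives 2 × 4! = 2 × 24 = 48.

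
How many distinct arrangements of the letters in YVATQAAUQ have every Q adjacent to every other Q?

6720

Treat the 2 copies of Q as a single block. The multiset to arrange is then {QQ, A, A, A, T, U, V, Y}, 8 items in all.
That gives (8)!/(3!) = 6720 arrangements.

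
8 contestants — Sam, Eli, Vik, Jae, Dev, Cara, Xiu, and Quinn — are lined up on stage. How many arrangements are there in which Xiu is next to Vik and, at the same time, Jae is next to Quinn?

2880

Treat {Xiu,Vik} as one block (2 orders) and {Jae,Quinn} as another (2 orders).
That leaves 6 units to arrange: 2 × 2 × 6! = 4 × 720 = 2880.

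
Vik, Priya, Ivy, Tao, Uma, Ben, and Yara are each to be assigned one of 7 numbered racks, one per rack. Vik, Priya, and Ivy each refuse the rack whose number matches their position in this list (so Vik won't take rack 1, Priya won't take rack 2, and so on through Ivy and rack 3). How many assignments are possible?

Let Aᵢ (for i ∈ {1, 2, 3}) be the placements that put person i in their forbidden rack. Any j of these fix j positions, leaving (7−j)! ways to fill the rest, and there are C(3,j) ways to pick which j.
By inclusion–exclusion, the number of valid placements is Σ_{j=0}^{3} (−1)^j C(3,j)·(7−j)!.
Computing: 5040 − 2160 + 360 − 24 = 3216.

3216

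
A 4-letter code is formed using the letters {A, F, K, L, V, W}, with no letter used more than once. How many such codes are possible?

360

With no repetition, fill the 4 letters in order: 6 choices, then 5, down to 3.
6 × 5 × 4 × 3 = 360.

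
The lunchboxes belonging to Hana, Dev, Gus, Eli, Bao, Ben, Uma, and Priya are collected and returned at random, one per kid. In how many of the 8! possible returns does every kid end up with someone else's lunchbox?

14833

Count assignments avoiding every fixed point. For any j of the 8 kids fixed to their own lunchbox, the other 8−j can be arranged in (8−j)! ways.
By inclusion–exclusion this is Σ_{j=0}^{8} (−1)^j C(8,j)·(8−j)!.
Computing: 40320 − 40320 + 20160 − 6720 + 1680 − 336 + 56 − 8 + 1 = 14833.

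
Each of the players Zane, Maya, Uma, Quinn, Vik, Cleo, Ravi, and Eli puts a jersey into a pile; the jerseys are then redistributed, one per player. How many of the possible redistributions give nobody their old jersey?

14833

Let Aᵢ be the assignments in which player i gets their old jersey. We want the size of the complement of A₁∪…∪A_8.
By inclusion–exclusion this is Σ_{j=0}^{8} (−1)^j C(8,j)·(8−j)!.
Computing: 40320 − 40320 + 20160 − 6720 + 1680 − 336 + 56 − 8 + 1 = 14833.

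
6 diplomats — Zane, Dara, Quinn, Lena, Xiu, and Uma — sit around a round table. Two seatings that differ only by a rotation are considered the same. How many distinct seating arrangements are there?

Fix one person's seat to break rotational symmetry; the remaining 5 people can be arranged in (5)! = 120 ways.

120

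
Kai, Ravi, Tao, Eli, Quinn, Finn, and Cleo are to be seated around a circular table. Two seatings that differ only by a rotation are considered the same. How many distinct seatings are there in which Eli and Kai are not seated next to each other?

480

Without the restriction there are (6)! = 720 seatings.
Those with Eli next to Kai: fuse the pair into one unit and seat 6 units around a circle — 2·(5)! = 240.
Subtracting, 720 − 240 = 480.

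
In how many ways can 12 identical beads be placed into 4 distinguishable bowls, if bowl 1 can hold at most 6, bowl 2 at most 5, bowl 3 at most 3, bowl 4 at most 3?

Ignoring the caps, the number of non-negative solutions to x_1+…+x_4 = 12 is C(15,3) = 455.
Subtract solutions that violate a single cap (substitute x_i' = x_i − (cap_i+1)): x_1 ≥ 7 gives C(8,3) = 56; x_2 ≥ 6 gives C(9,3) = 84; x_3 ≥ 4 gives C(11,3) = 165; x_4 ≥ 4 gives C(11,3) = 165. Together 470.
Add back pairs where two caps are both exceeded: 0 + 4 + 4 + 10 + 10 + 35 = 63.
By inclusion–exclusion the count is 455 − 470 + 63 = 48.

48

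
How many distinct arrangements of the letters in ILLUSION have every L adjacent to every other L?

Treat the 2 copies of L as a single block. The multiset to arrange is then {LL, I, I, N, O, S, U}, 7 items in all.
That gives (7)!/(2!) = 2520 arrangements.

2520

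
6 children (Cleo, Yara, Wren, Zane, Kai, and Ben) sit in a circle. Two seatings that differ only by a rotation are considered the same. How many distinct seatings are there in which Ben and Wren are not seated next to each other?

All circular seatings of 6 people number (5)! = 120.
Seatings with Ben beside Wren: treat them as a block with 2 internal orders, giving 2 × (4)! = 48.
Subtracting, 120 − 48 = 72.

72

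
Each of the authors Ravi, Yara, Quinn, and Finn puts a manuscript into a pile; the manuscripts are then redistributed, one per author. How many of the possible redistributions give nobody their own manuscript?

This is the derangement count D_4: permutations of 4 items with no fixed point.
By inclusion–exclusion this is Σ_{j=0}^{4} (−1)^j C(4,j)·(4−j)!.
Computing: 24 − 24 + 12 − 4 + 1 = 9.

9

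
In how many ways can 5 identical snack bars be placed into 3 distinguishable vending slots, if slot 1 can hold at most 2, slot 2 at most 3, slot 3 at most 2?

6

By stars and bars, unrestricted non-negative solutions to x_1+…+x_3 = 5 number C(5+2,2) = 21.
Subtract solutions that violate a single cap (substitute x_i' = x_i − (cap_i+1)): x_1 ≥ 3 gives C(4,2) = 6; x_2 ≥ 4 gives C(3,2) = 3; x_3 ≥ 3 gives C(4,2) = 6. Together 15.
No two caps can be exceeded simultaneously, so the pair terms are all 0.
By inclusion–exclusion the count is 21 − 15 + 0 = 6.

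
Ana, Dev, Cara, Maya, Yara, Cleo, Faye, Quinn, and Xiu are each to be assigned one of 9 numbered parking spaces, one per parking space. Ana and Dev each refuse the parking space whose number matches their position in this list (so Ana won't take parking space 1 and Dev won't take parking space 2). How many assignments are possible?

Let Aᵢ (for i ∈ {1, 2}) be the placements that put person i in their forbidden parking space. Any j of these fix j positions, leaving (9−j)! ways to fill the rest, and there are C(2,j) ways to pick which j.
By inclusion–exclusion, the number of valid placements is Σ_{j=0}^{2} (−1)^j C(2,j)·(9−j)!.
Computing: 362880 − 80640 + 5040 = 287280.

287280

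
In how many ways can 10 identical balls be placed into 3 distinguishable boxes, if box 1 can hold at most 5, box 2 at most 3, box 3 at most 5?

By stars and bars, unrestricted non-negative solutions to x_1+…+x_3 = 10 number C(10+2,2) = 66.
Subtract solutions that violate a single cap (substitute x_i' = x_i − (cap_i+1)): x_1 ≥ 6 gives C(6,2) = 15; x_2 ≥ 4 gives C(8,2) = 28; x_3 ≥ 6 gives C(6,2) = 15. Together 58.
Add back pairs where two caps are both exceeded: 1 + 0 + 1 = 2.
By inclusion–exclusion the count is 66 − 58 + 2 = 10.

10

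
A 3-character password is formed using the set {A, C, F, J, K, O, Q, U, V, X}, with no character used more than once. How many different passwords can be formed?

720

Choose and order 3 of the 10 symbols: the first character has 10 options, the next 9, then 8.
10 × 9 × 8 = 720.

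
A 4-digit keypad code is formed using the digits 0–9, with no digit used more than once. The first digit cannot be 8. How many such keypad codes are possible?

4536

The first digit has 10−1 = 9 choices (anything except 8).
The remaining 3 digits are filled from the other 9 symbols without repetition: 9 × 8 × 7 = 504.
Total: 9 × 504 = 4536.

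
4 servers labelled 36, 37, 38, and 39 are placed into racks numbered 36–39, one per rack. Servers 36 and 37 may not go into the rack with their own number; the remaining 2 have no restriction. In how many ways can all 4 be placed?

14

Let Aᵢ (for i ∈ {36, 37}) be the placements that put server i in its forbidden rack. Any j of these fix j positions, leaving (4−j)! ways to fill the rest, and there are C(2,j) ways to pick which j.
By inclusion–exclusion, the number of valid placements is Σ_{j=0}^{2} (−1)^j C(2,j)·(4−j)!.
Computing: 24 − 12 + 2 = 14.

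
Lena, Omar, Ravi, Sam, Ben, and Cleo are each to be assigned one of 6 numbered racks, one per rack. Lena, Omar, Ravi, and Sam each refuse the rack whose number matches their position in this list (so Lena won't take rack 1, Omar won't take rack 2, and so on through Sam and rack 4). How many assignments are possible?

362

Let Aᵢ (for 1 ≤ i ≤ 4) be the placements that put person i in their forbidden rack. Any j of these fix j positions, leaving (6−j)! ways to fill the rest, and there are C(4,j) ways to pick which j.
By inclusion–exclusion, the number of valid placements is Σ_{j=0}^{4} (−1)^j C(4,j)·(6−j)!.
Computing: 720 − 480 + 144 − 24 + 2 = 362.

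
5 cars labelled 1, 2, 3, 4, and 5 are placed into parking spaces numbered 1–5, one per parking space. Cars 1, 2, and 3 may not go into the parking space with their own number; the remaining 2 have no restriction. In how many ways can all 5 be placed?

64

Let Aᵢ (for i ∈ {1, 2, 3}) be the placements that put car i in its forbidden parking space. Any j of these fix j positions, leaving (5−j)! ways to fill the rest, and there are C(3,j) ways to pick which j.
By inclusion–exclusion, the number of valid placements is Σ_{j=0}^{3} (−1)^j C(3,j)·(5−j)!.
Computing: 120 − 72 + 18 − 2 = 64.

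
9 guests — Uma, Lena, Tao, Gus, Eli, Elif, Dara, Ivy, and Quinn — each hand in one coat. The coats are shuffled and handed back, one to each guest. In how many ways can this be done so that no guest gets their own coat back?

133496

This is the derangement count D_9: permutations of 9 items with no fixed point.
By inclusion–exclusion this is Σ_{j=0}^{9} (−1)^j C(9,j)·(9−j)!.
Computing: 362880 − 362880 + 181440 − 60480 + 15120 − 3024 + 504 − 72 + 9 − 1 = 133496.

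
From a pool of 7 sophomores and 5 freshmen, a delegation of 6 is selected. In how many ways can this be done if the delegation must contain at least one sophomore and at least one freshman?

917

With no constraint there are C(12,6) = 924 possible selections.
Selections missing a whole group: no sophomores → C(5,6) = 0; no freshmen → C(7,6) = 7.
Both groups omitted at once is impossible, so 924 − 7 = 917.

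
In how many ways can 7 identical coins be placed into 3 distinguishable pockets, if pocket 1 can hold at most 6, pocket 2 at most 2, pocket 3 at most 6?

By stars and bars, unrestricted non-negative solutions to x_1+…+x_3 = 7 number C(7+2,2) = 36.
Subtract solutions that violate a single cap (substitute x_i' = x_i − (cap_i+1)): x_1 ≥ 7 gives C(2,2) = 1; x_2 ≥ 3 gives C(6,2) = 15; x_3 ≥ 7 gives C(2,2) = 1. Together 17.
No two caps can be exceeded simultaneously, so the pair terms are all 0.
By inclusion–exclusion the count is 36 − 17 + 0 = 19.

19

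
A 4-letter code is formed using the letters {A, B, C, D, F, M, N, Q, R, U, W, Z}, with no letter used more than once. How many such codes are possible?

This is a permutation of 4 out of 12: P(12,4) = 12!/8!.
12 × 11 × 10 × 9 = 11880.

11880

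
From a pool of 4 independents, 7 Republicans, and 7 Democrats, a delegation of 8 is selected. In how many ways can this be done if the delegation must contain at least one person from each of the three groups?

With no constraint there are C(18,8) = 43758 possible selections.
Selections missing a whole group: no independents → C(14,8) = 3003; no Republicans → C(11,8) = 165; no Democrats → C(11,8) = 165.
Add back selections omitting two groups (i.e. drawn from a single group): C(4,8) + C(7,8) + C(7,8) = 0.
By inclusion–exclusion: 43758 − 3333 + 0 = 40425.

40425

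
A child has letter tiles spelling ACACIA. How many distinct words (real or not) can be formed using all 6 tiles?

60

The 6 letters of ACACIA have repeats: A appearing 3 times and C appearing twice.
The number of distinct arrangements is 6!/(3!·2!) = 720/12 = 60.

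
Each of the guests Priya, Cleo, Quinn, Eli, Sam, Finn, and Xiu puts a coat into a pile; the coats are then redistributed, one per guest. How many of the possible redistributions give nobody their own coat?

1854

Count assignments avoiding every fixed point. For any j of the 7 guests fixed to their own coat, the other 7−j can be arranged in (7−j)! ways.
By inclusion–exclusion this is Σ_{j=0}^{7} (−1)^j C(7,j)·(7−j)!.
Computing: 5040 − 5040 + 2520 − 840 + 210 − 42 + 7 − 1 = 1854.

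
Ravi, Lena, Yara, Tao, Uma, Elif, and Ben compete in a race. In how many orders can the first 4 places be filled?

840

There are 7 choices for 1st place, 6 for 2nd, and so on down to 4 for position 4.
That gives 7 × 6 × 5 × 4 = 840.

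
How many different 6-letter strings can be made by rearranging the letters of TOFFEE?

Letter multiplicities in TOFFEE: E×2, F×2, O×1, T×1.
So there are 6! / (2!·2!) = 180 distinguishable arrangements.

180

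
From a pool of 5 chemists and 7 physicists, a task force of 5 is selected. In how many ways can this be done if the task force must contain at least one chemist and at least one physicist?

Unrestricted: C(12,5) = 792 ways to pick any 5 of the 12.
Subtract selections that omit an entire group: no chemists → C(7,5) = 21; no physicists → C(5,5) = 1.
Both groups omitted at once is impossible, so 792 − 22 = 770.

770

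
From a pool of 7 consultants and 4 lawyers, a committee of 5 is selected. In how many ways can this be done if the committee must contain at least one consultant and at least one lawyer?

Total 5-person selections from all 11: C(11,5) = 462.
Selections missing a whole group: no consultants → C(4,5) = 0; no lawyers → C(7,5) = 21.
Both groups omitted at once is impossible, so 462 − 21 = 441.

441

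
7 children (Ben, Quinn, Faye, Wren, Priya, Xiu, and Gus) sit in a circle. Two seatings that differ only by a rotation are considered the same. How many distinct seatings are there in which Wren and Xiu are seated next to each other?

240

Treat {Wren, Xiu} as one unit (2 internal orders) and seat the resulting 6 units around the table: (5)! circular arrangements.
So 2 × (5)! = 2 × 120 = 240.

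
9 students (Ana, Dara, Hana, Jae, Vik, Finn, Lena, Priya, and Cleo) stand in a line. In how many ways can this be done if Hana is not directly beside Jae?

282240

There are 9! = 362880 arrangements in all. If Hana and Jae are adjacent, merging them into one block gives 2·(8)! = 80640 arrangements.
So 362880 − 80640 = 282240 arrangements keep them apart.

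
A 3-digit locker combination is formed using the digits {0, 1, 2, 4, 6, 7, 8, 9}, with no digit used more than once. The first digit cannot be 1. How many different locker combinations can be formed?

The first digit has 8−1 = 7 choices (anything except 1).
The remaining 2 digits are filled from the other 7 symbols without repetition: 7 × 6 = 42.
Total: 7 × 42 = 294.

294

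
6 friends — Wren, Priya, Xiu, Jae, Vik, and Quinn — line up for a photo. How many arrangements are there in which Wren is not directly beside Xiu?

Of the 6! = 720 arrangements, those with Wren and Xiu adjacent number 2 × 5! = 240 (treat the pair as a block with 2 internal orders).
Complementary counting: 720 − 240 = 480.

480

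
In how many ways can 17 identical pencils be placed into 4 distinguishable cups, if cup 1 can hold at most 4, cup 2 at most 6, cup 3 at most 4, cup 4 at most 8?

54

Ignoring the caps, the number of non-negative solutions to x_1+…+x_4 = 17 is C(20,3) = 1140.
Subtract solutions that violate a single cap (substitute x_i' = x_i − (cap_i+1)): x_1 ≥ 5 gives C(15,3) = 455; x_2 ≥ 7 gives C(13,3) = 286; x_3 ≥ 5 gives C(15,3) = 455; x_4 ≥ 9 gives C(11,3) = 165. Together 1361.
Add back pairs where two caps are both exceeded: 56 + 120 + 20 + 56 + 4 + 20 = 276.
Subtract triples: 1 + 0 + 0 + 0 = 1.
By inclusion–exclusion the count is 1140 − 1361 + 276 − 1 = 54.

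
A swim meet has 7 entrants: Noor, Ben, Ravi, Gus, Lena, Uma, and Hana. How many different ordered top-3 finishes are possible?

There are 7 choices for 1st place, 6 for 2nd, and 5 for 3rd.
That gives 7 × 6 × 5 = 210.

210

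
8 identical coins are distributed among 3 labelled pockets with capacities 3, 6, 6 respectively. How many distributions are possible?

By stars and bars, unrestricted non-negative solutions to x_1+…+x_3 = 8 number C(8+2,2) = 45.
Subtract solutions that violate a single cap (substitute x_i' = x_i − (cap_i+1)): x_1 ≥ 4 gives C(6,2) = 15; x_2 ≥ 7 gives C(3,2) = 3; x_3 ≥ 7 gives C(3,2) = 3. Together 21.
No two caps can be exceeded simultaneously, so the pair terms are all 0.
By inclusion–exclusion the count is 45 − 21 + 0 = 24.

24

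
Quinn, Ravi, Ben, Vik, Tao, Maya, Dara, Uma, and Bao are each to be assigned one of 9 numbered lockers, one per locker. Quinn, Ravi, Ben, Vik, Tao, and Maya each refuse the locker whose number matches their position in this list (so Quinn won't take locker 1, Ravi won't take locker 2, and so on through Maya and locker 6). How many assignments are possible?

Let Aᵢ (for 1 ≤ i ≤ 6) be the placements that put person i in their forbidden locker. Any j of these fix j positions, leaving (9−j)! ways to fill the rest, and there are C(6,j) ways to pick which j.
By inclusion–exclusion, the number of valid placements is Σ_{j=0}^{6} (−1)^j C(6,j)·(9−j)!.
Computing: 362880 − 241920 + 75600 − 14400 + 1800 − 144 + 6 = 183822.

183822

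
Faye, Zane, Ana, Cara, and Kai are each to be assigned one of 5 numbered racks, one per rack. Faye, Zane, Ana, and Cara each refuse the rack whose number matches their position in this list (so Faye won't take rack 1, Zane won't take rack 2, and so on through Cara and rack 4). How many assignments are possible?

Let Aᵢ (for 1 ≤ i ≤ 4) be the placements that put person i in their forbidden rack. Any j of these fix j positions, leaving (5−j)! ways to fill the rest, and there are C(4,j) ways to pick which j.
By inclusion–exclusion, the number of valid placements is Σ_{j=0}^{4} (−1)^j C(4,j)·(5−j)!.
Computing: 120 − 96 + 36 − 8 + 1 = 53.

53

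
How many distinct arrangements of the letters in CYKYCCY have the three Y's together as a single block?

Treat the 3 copies of Y as a single block. The multiset to arrange is then {YYY, C, C, C, K}, 5 items in all.
That gives (5)!/(3!) = 20 arrangements.

20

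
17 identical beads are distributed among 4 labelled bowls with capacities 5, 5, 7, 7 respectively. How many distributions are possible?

Ignoring the caps, the number of non-negative solutions to x_1+…+x_4 = 17 is C(20,3) = 1140.
Subtract solutions that violate a single cap (substitute x_i' = x_i − (cap_i+1)): x_1 ≥ 6 gives C(14,3) = 364; x_2 ≥ 6 gives C(14,3) = 364; x_3 ≥ 8 gives C(12,3) = 220; x_4 ≥ 8 gives C(12,3) = 220. Together 1168.
Add back pairs where two caps are both exceeded: 56 + 20 + 20 + 20 + 20 + 4 = 140.
By inclusion–exclusion the count is 1140 − 1168 + 140 = 112.

112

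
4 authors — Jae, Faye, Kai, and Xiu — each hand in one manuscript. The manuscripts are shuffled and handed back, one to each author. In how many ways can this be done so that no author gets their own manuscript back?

9

Let Aᵢ be the assignments in which author i gets their own manuscript. We want the size of the complement of A₁∪…∪A_4.
By inclusion–exclusion this is Σ_{j=0}^{4} (−1)^j C(4,j)·(4−j)!.
Computing: 24 − 24 + 12 − 4 + 1 = 9.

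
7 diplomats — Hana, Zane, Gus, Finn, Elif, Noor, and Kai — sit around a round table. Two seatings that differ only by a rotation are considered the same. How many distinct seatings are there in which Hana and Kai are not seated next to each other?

All circular seatings of 7 people number (6)! = 720.
Those with Hana next to Kai: fuse the pair into one unit and seat 6 units around a circle — 2·(5)! = 240.
Subtracting, 720 − 240 = 480.

480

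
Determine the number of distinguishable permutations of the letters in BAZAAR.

120

BAZAAR has 6 letters with A appearing 3 times.
Dividing 6! = 720 by 3! = 6 for the repeated letters gives 120.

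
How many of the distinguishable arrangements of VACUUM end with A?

With the last slot taken by A, it remains to arrange the other 5 letters (VCUUM).
Those 5 letters have U appearing twice, giving (5)!/(2!) = 60.

60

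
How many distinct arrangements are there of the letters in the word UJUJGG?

90

Letter multiplicities in UJUJGG: G×2, J×2, U×2.
Dividing 6! = 720 by 2!·2!·2! = 8 for the repeated letters gives 90.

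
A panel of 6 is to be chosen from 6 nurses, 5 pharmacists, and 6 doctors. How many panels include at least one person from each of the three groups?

Total 6-person selections from all 17: C(17,6) = 12376.
Selections missing a whole group: no nurses → C(11,6) = 462; no pharmacists → C(12,6) = 924; no doctors → C(11,6) = 462.
Add back selections omitting two groups (i.e. drawn from a single group): C(6,6) + C(5,6) + C(6,6) = 2.
By inclusion–exclusion: 12376 − 1848 + 2 = 10530.

10530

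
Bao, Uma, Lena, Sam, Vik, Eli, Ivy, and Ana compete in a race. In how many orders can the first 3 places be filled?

336

This is an ordered selection of 3 from 8: P(8,3).
That gives 8 × 7 × 6 = 336.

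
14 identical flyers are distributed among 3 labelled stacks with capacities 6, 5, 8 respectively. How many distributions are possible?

21

By stars and bars, unrestricted non-negative solutions to x_1+…+x_3 = 14 number C(14+2,2) = 120.
Subtract solutions that violate a single cap (substitute x_i' = x_i − (cap_i+1)): x_1 ≥ 7 gives C(9,2) = 36; x_2 ≥ 6 gives C(10,2) = 45; x_3 ≥ 9 gives C(7,2) = 21. Together 102.
Add back pairs where two caps are both exceeded: 3 + 0 + 0 = 3.
By inclusion–exclusion the count is 120 − 102 + 3 = 21.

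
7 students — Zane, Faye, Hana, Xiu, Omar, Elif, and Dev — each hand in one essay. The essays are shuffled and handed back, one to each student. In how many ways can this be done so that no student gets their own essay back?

This is the derangement count D_7: permutations of 7 items with no fixed point.
By inclusion–exclusion this is Σ_{j=0}^{7} (−1)^j C(7,j)·(7−j)!.
Computing: 5040 − 5040 + 2520 − 840 + 210 − 42 + 7 − 1 = 1854.

1854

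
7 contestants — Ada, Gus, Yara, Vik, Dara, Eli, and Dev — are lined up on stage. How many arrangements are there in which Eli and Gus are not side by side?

3600

Of the 7! = 5040 arrangements, those with Eli and Gus adjacent number 2 × 6! = 1440 (treat the pair as a block with 2 internal orders).
So 5040 − 1440 = 3600 arrangements keep them apart.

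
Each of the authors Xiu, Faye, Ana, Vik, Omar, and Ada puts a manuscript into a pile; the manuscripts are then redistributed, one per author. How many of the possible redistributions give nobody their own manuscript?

This is the derangement count D_6: permutations of 6 items with no fixed point.
By inclusion–exclusion this is Σ_{j=0}^{6} (−1)^j C(6,j)·(6−j)!.
Computing: 720 − 720 + 360 − 120 + 30 − 6 + 1 = 265.

265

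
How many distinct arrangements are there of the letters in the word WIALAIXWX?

The 9 letters of WIALAIXWX have repeats: A appearing twice, I appearing twice, W appearing twice, and X appearing twice.
So there are 9! / (2!·2!·2!·2!) = 22680 distinguishable arrangements.

22680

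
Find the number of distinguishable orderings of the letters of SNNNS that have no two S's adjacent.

6

Total arrangements of SNNNS: 5!/(3!·2!) = 10.
Arrangements with the S's together: treat SS as one letter, giving (4)!/(3!) = 4.
Hence 10 − 4 = 6.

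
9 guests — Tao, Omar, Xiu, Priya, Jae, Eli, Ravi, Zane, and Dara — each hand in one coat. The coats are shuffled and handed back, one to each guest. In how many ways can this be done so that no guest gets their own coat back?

133496

Count assignments avoiding every fixed point. For any j of the 9 guests fixed to their own coat, the other 9−j can be arranged in (9−j)! ways.
By inclusion–exclusion this is Σ_{j=0}^{9} (−1)^j C(9,j)·(9−j)!.
Computing: 362880 − 362880 + 181440 − 60480 + 15120 − 3024 + 504 − 72 + 9 − 1 = 133496.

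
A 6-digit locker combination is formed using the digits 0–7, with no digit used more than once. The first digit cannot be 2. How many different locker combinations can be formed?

The first digit has 8−1 = 7 choices (anything except 2).
The remaining 5 digits are filled from the other 7 symbols without repetition: 7 × 6 × 5 × 4 × 3 = 2520.
Total: 7 × 2520 = 17640.

17640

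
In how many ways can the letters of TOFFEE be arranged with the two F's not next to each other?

120

There are 6!/(2!·2!) = 180 arrangements of TOFFEE in total.
Arrangements with the F's together: treat FF as one letter, giving (5)!/(2!) = 60.
Subtracting, 180 − 60 = 120 arrangements keep the F's apart.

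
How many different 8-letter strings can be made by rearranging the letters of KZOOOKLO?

840

Letter multiplicities in KZOOOKLO: K×2, L×1, O×4, Z×1.
So there are 8! / (4!·2!) = 840 distinguishable arrangements.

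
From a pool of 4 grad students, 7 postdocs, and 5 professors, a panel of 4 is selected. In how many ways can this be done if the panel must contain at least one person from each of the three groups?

Total 4-person selections from all 16: C(16,4) = 1820.
Subtract selections that omit an entire group: no grad students → C(12,4) = 495; no postdocs → C(9,4) = 126; no professors → C(11,4) = 330.
Add back selections omitting two groups (i.e. drawn from a single group): C(4,4) + C(7,4) + C(5,4) = 41.
By inclusion–exclusion: 1820 − 951 + 41 = 910.

910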